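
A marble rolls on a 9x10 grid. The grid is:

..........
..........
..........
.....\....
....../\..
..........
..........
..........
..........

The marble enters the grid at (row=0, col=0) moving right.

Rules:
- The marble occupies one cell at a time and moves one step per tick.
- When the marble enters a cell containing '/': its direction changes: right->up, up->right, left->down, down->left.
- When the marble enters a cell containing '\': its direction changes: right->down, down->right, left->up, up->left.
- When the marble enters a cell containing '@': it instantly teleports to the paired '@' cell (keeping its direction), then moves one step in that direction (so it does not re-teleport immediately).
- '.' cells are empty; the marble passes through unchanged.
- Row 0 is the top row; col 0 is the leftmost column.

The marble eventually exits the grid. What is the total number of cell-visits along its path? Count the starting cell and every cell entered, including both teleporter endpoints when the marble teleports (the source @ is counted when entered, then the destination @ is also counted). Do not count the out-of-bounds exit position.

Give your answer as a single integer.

Step 1: enter (0,0), '.' pass, move right to (0,1)
Step 2: enter (0,1), '.' pass, move right to (0,2)
Step 3: enter (0,2), '.' pass, move right to (0,3)
Step 4: enter (0,3), '.' pass, move right to (0,4)
Step 5: enter (0,4), '.' pass, move right to (0,5)
Step 6: enter (0,5), '.' pass, move right to (0,6)
Step 7: enter (0,6), '.' pass, move right to (0,7)
Step 8: enter (0,7), '.' pass, move right to (0,8)
Step 9: enter (0,8), '.' pass, move right to (0,9)
Step 10: enter (0,9), '.' pass, move right to (0,10)
Step 11: at (0,10) — EXIT via right edge, pos 0
Path length (cell visits): 10

Answer: 10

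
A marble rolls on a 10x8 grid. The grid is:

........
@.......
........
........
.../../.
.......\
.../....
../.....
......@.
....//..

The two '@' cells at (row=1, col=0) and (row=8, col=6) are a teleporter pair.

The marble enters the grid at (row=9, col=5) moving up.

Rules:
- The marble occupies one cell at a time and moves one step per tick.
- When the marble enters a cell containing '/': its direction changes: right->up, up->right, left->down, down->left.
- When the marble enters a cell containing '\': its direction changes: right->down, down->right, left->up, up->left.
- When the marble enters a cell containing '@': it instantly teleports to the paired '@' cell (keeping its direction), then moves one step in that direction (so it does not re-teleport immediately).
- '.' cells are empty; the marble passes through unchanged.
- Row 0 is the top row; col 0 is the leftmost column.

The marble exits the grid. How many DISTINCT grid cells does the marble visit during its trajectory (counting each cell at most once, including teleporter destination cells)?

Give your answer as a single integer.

Step 1: enter (9,5), '/' deflects up->right, move right to (9,6)
Step 2: enter (9,6), '.' pass, move right to (9,7)
Step 3: enter (9,7), '.' pass, move right to (9,8)
Step 4: at (9,8) — EXIT via right edge, pos 9
Distinct cells visited: 3 (path length 3)

Answer: 3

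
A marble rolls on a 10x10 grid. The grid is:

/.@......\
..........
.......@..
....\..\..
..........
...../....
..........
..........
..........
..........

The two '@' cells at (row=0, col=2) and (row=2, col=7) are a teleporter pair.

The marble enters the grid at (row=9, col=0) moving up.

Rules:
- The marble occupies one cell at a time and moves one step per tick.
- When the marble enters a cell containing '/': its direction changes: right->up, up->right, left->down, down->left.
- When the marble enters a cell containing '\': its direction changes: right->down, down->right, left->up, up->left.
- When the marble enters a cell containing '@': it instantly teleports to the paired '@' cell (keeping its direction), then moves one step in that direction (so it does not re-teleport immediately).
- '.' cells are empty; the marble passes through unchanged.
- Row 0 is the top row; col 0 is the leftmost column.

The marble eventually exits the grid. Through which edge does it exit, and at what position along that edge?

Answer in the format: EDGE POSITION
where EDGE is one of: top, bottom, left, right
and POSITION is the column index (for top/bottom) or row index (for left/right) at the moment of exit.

Answer: right 2

Derivation:
Step 1: enter (9,0), '.' pass, move up to (8,0)
Step 2: enter (8,0), '.' pass, move up to (7,0)
Step 3: enter (7,0), '.' pass, move up to (6,0)
Step 4: enter (6,0), '.' pass, move up to (5,0)
Step 5: enter (5,0), '.' pass, move up to (4,0)
Step 6: enter (4,0), '.' pass, move up to (3,0)
Step 7: enter (3,0), '.' pass, move up to (2,0)
Step 8: enter (2,0), '.' pass, move up to (1,0)
Step 9: enter (1,0), '.' pass, move up to (0,0)
Step 10: enter (0,0), '/' deflects up->right, move right to (0,1)
Step 11: enter (0,1), '.' pass, move right to (0,2)
Step 12: enter (0,2), '@' teleport (0,2)->(2,7), also enter (2,7), move right to (2,8)
Step 13: enter (2,8), '.' pass, move right to (2,9)
Step 14: enter (2,9), '.' pass, move right to (2,10)
Step 15: at (2,10) — EXIT via right edge, pos 2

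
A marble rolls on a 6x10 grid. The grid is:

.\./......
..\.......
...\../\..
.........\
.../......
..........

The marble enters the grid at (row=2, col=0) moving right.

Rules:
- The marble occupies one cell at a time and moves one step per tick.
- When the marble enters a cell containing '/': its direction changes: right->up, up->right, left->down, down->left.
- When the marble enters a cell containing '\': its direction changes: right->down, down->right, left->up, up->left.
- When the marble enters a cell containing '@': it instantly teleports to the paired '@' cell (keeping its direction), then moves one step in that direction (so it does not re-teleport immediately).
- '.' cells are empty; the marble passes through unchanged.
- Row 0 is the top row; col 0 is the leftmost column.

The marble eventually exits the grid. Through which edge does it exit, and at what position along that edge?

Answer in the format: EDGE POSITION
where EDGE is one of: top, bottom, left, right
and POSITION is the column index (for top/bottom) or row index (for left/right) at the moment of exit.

Answer: left 4

Derivation:
Step 1: enter (2,0), '.' pass, move right to (2,1)
Step 2: enter (2,1), '.' pass, move right to (2,2)
Step 3: enter (2,2), '.' pass, move right to (2,3)
Step 4: enter (2,3), '\' deflects right->down, move down to (3,3)
Step 5: enter (3,3), '.' pass, move down to (4,3)
Step 6: enter (4,3), '/' deflects down->left, move left to (4,2)
Step 7: enter (4,2), '.' pass, move left to (4,1)
Step 8: enter (4,1), '.' pass, move left to (4,0)
Step 9: enter (4,0), '.' pass, move left to (4,-1)
Step 10: at (4,-1) — EXIT via left edge, pos 4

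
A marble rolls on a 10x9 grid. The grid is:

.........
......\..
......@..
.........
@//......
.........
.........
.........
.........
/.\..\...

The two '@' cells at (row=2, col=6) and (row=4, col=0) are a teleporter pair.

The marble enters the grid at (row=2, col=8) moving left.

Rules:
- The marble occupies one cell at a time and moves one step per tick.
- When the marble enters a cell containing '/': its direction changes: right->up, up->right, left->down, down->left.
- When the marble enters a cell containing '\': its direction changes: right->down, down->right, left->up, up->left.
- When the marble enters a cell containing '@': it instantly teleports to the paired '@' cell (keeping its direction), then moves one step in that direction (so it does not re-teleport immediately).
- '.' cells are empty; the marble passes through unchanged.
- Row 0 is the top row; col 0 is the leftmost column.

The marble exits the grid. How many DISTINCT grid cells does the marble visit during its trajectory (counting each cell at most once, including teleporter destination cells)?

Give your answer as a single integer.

Answer: 4

Derivation:
Step 1: enter (2,8), '.' pass, move left to (2,7)
Step 2: enter (2,7), '.' pass, move left to (2,6)
Step 3: enter (2,6), '@' teleport (2,6)->(4,0), also enter (4,0), move left to (4,-1)
Step 4: at (4,-1) — EXIT via left edge, pos 4
Distinct cells visited: 4 (path length 4)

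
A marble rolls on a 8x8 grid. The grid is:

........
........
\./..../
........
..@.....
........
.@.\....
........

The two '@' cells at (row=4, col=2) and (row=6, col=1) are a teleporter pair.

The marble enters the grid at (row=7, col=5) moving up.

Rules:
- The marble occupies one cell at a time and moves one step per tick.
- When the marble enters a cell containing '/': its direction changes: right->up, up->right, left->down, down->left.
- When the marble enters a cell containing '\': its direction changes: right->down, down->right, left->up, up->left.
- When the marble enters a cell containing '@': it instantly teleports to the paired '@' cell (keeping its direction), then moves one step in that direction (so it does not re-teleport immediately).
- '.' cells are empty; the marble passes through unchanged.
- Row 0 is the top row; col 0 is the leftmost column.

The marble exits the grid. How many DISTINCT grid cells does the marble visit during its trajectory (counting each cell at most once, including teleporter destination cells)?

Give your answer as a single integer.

Answer: 8

Derivation:
Step 1: enter (7,5), '.' pass, move up to (6,5)
Step 2: enter (6,5), '.' pass, move up to (5,5)
Step 3: enter (5,5), '.' pass, move up to (4,5)
Step 4: enter (4,5), '.' pass, move up to (3,5)
Step 5: enter (3,5), '.' pass, move up to (2,5)
Step 6: enter (2,5), '.' pass, move up to (1,5)
Step 7: enter (1,5), '.' pass, move up to (0,5)
Step 8: enter (0,5), '.' pass, move up to (-1,5)
Step 9: at (-1,5) — EXIT via top edge, pos 5
Distinct cells visited: 8 (path length 8)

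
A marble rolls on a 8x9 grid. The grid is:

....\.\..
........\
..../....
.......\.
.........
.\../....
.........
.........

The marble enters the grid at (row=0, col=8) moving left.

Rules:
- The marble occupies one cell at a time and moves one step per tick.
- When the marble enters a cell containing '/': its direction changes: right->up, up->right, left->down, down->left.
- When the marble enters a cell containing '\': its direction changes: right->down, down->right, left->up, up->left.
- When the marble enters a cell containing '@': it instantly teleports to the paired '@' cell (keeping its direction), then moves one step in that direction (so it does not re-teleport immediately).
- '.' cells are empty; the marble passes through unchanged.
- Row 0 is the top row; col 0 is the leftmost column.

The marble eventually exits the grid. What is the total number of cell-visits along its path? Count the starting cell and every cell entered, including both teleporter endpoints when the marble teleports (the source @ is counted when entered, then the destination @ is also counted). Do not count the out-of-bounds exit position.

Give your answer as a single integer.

Answer: 3

Derivation:
Step 1: enter (0,8), '.' pass, move left to (0,7)
Step 2: enter (0,7), '.' pass, move left to (0,6)
Step 3: enter (0,6), '\' deflects left->up, move up to (-1,6)
Step 4: at (-1,6) — EXIT via top edge, pos 6
Path length (cell visits): 3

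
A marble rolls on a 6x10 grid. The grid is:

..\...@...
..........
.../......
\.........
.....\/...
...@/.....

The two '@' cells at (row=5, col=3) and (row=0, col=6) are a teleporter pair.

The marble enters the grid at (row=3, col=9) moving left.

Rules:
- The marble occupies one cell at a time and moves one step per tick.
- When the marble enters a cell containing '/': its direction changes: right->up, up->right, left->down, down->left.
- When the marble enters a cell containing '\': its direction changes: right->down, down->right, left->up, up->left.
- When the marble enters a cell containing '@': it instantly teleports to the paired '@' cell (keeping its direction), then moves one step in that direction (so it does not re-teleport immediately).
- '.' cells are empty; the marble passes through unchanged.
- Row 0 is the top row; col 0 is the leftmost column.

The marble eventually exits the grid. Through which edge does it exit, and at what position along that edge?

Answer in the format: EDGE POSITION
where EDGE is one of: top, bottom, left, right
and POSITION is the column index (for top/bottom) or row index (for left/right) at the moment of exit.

Step 1: enter (3,9), '.' pass, move left to (3,8)
Step 2: enter (3,8), '.' pass, move left to (3,7)
Step 3: enter (3,7), '.' pass, move left to (3,6)
Step 4: enter (3,6), '.' pass, move left to (3,5)
Step 5: enter (3,5), '.' pass, move left to (3,4)
Step 6: enter (3,4), '.' pass, move left to (3,3)
Step 7: enter (3,3), '.' pass, move left to (3,2)
Step 8: enter (3,2), '.' pass, move left to (3,1)
Step 9: enter (3,1), '.' pass, move left to (3,0)
Step 10: enter (3,0), '\' deflects left->up, move up to (2,0)
Step 11: enter (2,0), '.' pass, move up to (1,0)
Step 12: enter (1,0), '.' pass, move up to (0,0)
Step 13: enter (0,0), '.' pass, move up to (-1,0)
Step 14: at (-1,0) — EXIT via top edge, pos 0

Answer: top 0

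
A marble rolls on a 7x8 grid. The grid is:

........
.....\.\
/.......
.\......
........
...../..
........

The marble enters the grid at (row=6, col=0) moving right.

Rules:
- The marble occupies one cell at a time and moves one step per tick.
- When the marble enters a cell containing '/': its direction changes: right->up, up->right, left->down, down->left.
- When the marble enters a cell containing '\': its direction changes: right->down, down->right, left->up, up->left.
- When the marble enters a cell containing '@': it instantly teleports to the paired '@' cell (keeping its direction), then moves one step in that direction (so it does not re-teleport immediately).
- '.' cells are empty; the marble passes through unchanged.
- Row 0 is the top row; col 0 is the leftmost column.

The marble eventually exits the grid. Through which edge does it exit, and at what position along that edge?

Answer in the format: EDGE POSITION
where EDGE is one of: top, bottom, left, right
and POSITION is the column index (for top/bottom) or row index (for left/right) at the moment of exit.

Step 1: enter (6,0), '.' pass, move right to (6,1)
Step 2: enter (6,1), '.' pass, move right to (6,2)
Step 3: enter (6,2), '.' pass, move right to (6,3)
Step 4: enter (6,3), '.' pass, move right to (6,4)
Step 5: enter (6,4), '.' pass, move right to (6,5)
Step 6: enter (6,5), '.' pass, move right to (6,6)
Step 7: enter (6,6), '.' pass, move right to (6,7)
Step 8: enter (6,7), '.' pass, move right to (6,8)
Step 9: at (6,8) — EXIT via right edge, pos 6

Answer: right 6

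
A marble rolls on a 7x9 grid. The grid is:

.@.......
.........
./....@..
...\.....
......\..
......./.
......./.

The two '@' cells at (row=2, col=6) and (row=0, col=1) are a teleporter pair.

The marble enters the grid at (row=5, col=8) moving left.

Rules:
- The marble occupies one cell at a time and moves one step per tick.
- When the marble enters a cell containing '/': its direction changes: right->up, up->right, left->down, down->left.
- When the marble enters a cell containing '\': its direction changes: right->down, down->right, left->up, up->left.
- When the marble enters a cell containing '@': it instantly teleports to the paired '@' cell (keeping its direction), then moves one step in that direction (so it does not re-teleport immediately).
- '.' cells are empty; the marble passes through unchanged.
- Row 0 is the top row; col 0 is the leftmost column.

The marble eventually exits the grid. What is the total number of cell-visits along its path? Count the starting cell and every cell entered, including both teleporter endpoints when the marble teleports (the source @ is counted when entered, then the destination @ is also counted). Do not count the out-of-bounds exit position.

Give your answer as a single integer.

Step 1: enter (5,8), '.' pass, move left to (5,7)
Step 2: enter (5,7), '/' deflects left->down, move down to (6,7)
Step 3: enter (6,7), '/' deflects down->left, move left to (6,6)
Step 4: enter (6,6), '.' pass, move left to (6,5)
Step 5: enter (6,5), '.' pass, move left to (6,4)
Step 6: enter (6,4), '.' pass, move left to (6,3)
Step 7: enter (6,3), '.' pass, move left to (6,2)
Step 8: enter (6,2), '.' pass, move left to (6,1)
Step 9: enter (6,1), '.' pass, move left to (6,0)
Step 10: enter (6,0), '.' pass, move left to (6,-1)
Step 11: at (6,-1) — EXIT via left edge, pos 6
Path length (cell visits): 10

Answer: 10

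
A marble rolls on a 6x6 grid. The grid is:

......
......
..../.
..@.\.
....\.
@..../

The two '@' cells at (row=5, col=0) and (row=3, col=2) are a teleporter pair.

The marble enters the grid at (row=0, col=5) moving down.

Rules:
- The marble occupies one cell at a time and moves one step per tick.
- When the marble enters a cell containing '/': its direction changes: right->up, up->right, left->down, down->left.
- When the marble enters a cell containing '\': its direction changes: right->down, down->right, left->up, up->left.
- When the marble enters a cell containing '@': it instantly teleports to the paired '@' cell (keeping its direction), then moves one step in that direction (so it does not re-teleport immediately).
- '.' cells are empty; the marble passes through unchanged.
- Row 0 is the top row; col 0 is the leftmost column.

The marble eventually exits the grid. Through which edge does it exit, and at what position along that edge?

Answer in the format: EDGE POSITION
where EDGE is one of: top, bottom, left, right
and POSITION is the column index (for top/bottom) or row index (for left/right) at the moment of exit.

Step 1: enter (0,5), '.' pass, move down to (1,5)
Step 2: enter (1,5), '.' pass, move down to (2,5)
Step 3: enter (2,5), '.' pass, move down to (3,5)
Step 4: enter (3,5), '.' pass, move down to (4,5)
Step 5: enter (4,5), '.' pass, move down to (5,5)
Step 6: enter (5,5), '/' deflects down->left, move left to (5,4)
Step 7: enter (5,4), '.' pass, move left to (5,3)
Step 8: enter (5,3), '.' pass, move left to (5,2)
Step 9: enter (5,2), '.' pass, move left to (5,1)
Step 10: enter (5,1), '.' pass, move left to (5,0)
Step 11: enter (5,0), '@' teleport (5,0)->(3,2), also enter (3,2), move left to (3,1)
Step 12: enter (3,1), '.' pass, move left to (3,0)
Step 13: enter (3,0), '.' pass, move left to (3,-1)
Step 14: at (3,-1) — EXIT via left edge, pos 3

Answer: left 3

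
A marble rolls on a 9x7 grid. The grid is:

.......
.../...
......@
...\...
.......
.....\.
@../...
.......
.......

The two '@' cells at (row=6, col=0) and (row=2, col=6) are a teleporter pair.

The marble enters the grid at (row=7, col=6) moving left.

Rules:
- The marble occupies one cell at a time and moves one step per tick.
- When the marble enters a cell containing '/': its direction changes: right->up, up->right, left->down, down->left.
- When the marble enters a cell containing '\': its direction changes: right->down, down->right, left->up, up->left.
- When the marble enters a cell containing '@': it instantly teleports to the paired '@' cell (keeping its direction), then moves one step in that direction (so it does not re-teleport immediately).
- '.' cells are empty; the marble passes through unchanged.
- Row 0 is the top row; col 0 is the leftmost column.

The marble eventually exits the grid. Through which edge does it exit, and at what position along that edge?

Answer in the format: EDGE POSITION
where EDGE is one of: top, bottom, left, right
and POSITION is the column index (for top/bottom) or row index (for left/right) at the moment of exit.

Answer: left 7

Derivation:
Step 1: enter (7,6), '.' pass, move left to (7,5)
Step 2: enter (7,5), '.' pass, move left to (7,4)
Step 3: enter (7,4), '.' pass, move left to (7,3)
Step 4: enter (7,3), '.' pass, move left to (7,2)
Step 5: enter (7,2), '.' pass, move left to (7,1)
Step 6: enter (7,1), '.' pass, move left to (7,0)
Step 7: enter (7,0), '.' pass, move left to (7,-1)
Step 8: at (7,-1) — EXIT via left edge, pos 7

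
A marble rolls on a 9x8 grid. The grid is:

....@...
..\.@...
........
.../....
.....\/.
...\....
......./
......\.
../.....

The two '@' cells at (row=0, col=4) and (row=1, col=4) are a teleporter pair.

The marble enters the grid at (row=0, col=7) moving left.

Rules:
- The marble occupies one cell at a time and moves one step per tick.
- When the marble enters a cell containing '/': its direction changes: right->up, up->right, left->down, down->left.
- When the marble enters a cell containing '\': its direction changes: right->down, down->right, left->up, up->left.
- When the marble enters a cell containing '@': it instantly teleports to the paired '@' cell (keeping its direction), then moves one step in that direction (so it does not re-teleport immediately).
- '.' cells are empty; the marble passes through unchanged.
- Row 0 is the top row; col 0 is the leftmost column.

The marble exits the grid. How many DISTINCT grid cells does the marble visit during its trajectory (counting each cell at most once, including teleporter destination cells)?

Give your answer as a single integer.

Step 1: enter (0,7), '.' pass, move left to (0,6)
Step 2: enter (0,6), '.' pass, move left to (0,5)
Step 3: enter (0,5), '.' pass, move left to (0,4)
Step 4: enter (0,4), '@' teleport (0,4)->(1,4), also enter (1,4), move left to (1,3)
Step 5: enter (1,3), '.' pass, move left to (1,2)
Step 6: enter (1,2), '\' deflects left->up, move up to (0,2)
Step 7: enter (0,2), '.' pass, move up to (-1,2)
Step 8: at (-1,2) — EXIT via top edge, pos 2
Distinct cells visited: 8 (path length 8)

Answer: 8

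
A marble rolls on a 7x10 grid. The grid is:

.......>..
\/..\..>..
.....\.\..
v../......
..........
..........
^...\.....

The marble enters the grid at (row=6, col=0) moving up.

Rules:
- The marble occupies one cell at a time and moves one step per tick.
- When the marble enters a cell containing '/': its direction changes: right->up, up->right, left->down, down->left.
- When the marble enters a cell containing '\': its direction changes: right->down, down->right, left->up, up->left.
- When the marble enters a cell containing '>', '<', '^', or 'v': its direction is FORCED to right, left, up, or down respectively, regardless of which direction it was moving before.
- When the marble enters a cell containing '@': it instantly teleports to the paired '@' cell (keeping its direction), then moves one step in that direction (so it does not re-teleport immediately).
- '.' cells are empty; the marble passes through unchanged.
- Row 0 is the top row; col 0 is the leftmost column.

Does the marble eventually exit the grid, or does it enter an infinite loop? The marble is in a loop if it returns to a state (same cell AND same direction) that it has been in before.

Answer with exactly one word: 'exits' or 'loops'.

Step 1: enter (6,0), '^' forces up->up, move up to (5,0)
Step 2: enter (5,0), '.' pass, move up to (4,0)
Step 3: enter (4,0), '.' pass, move up to (3,0)
Step 4: enter (3,0), 'v' forces up->down, move down to (4,0)
Step 5: enter (4,0), '.' pass, move down to (5,0)
Step 6: enter (5,0), '.' pass, move down to (6,0)
Step 7: enter (6,0), '^' forces down->up, move up to (5,0)
Step 8: at (5,0) dir=up — LOOP DETECTED (seen before)

Answer: loops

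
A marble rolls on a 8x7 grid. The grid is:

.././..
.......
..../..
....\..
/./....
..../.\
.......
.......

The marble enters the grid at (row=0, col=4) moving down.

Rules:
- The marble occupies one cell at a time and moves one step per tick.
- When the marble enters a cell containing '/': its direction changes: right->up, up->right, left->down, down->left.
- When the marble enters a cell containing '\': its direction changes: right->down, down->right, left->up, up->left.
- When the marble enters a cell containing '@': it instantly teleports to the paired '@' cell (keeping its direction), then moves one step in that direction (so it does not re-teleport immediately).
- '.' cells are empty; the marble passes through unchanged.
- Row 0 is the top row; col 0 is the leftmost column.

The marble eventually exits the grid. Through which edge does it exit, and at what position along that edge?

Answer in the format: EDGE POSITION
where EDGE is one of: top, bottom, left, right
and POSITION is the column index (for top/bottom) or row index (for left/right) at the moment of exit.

Answer: bottom 0

Derivation:
Step 1: enter (0,4), '/' deflects down->left, move left to (0,3)
Step 2: enter (0,3), '.' pass, move left to (0,2)
Step 3: enter (0,2), '/' deflects left->down, move down to (1,2)
Step 4: enter (1,2), '.' pass, move down to (2,2)
Step 5: enter (2,2), '.' pass, move down to (3,2)
Step 6: enter (3,2), '.' pass, move down to (4,2)
Step 7: enter (4,2), '/' deflects down->left, move left to (4,1)
Step 8: enter (4,1), '.' pass, move left to (4,0)
Step 9: enter (4,0), '/' deflects left->down, move down to (5,0)
Step 10: enter (5,0), '.' pass, move down to (6,0)
Step 11: enter (6,0), '.' pass, move down to (7,0)
Step 12: enter (7,0), '.' pass, move down to (8,0)
Step 13: at (8,0) — EXIT via bottom edge, pos 0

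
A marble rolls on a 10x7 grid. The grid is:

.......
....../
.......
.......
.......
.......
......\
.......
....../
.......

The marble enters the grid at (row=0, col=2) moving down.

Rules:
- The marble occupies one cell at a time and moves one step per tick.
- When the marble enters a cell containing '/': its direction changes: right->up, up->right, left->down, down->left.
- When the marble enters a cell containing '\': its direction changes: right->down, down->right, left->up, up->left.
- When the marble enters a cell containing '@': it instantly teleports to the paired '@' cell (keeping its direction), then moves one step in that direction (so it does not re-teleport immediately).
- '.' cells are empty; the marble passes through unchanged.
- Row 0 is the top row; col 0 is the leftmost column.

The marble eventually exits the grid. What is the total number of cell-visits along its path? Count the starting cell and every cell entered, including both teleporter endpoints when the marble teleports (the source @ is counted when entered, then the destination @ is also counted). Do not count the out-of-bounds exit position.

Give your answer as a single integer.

Answer: 10

Derivation:
Step 1: enter (0,2), '.' pass, move down to (1,2)
Step 2: enter (1,2), '.' pass, move down to (2,2)
Step 3: enter (2,2), '.' pass, move down to (3,2)
Step 4: enter (3,2), '.' pass, move down to (4,2)
Step 5: enter (4,2), '.' pass, move down to (5,2)
Step 6: enter (5,2), '.' pass, move down to (6,2)
Step 7: enter (6,2), '.' pass, move down to (7,2)
Step 8: enter (7,2), '.' pass, move down to (8,2)
Step 9: enter (8,2), '.' pass, move down to (9,2)
Step 10: enter (9,2), '.' pass, move down to (10,2)
Step 11: at (10,2) — EXIT via bottom edge, pos 2
Path length (cell visits): 10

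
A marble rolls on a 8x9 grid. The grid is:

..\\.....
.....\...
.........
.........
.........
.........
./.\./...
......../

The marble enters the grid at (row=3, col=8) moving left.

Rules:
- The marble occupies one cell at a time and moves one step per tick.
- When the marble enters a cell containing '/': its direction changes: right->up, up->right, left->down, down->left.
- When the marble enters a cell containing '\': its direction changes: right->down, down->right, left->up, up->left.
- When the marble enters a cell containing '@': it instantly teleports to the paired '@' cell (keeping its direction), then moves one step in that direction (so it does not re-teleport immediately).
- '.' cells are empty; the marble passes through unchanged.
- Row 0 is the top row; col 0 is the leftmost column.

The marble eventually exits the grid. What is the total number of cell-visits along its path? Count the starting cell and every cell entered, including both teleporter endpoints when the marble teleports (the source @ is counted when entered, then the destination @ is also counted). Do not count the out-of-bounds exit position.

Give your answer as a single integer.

Answer: 9

Derivation:
Step 1: enter (3,8), '.' pass, move left to (3,7)
Step 2: enter (3,7), '.' pass, move left to (3,6)
Step 3: enter (3,6), '.' pass, move left to (3,5)
Step 4: enter (3,5), '.' pass, move left to (3,4)
Step 5: enter (3,4), '.' pass, move left to (3,3)
Step 6: enter (3,3), '.' pass, move left to (3,2)
Step 7: enter (3,2), '.' pass, move left to (3,1)
Step 8: enter (3,1), '.' pass, move left to (3,0)
Step 9: enter (3,0), '.' pass, move left to (3,-1)
Step 10: at (3,-1) — EXIT via left edge, pos 3
Path length (cell visits): 9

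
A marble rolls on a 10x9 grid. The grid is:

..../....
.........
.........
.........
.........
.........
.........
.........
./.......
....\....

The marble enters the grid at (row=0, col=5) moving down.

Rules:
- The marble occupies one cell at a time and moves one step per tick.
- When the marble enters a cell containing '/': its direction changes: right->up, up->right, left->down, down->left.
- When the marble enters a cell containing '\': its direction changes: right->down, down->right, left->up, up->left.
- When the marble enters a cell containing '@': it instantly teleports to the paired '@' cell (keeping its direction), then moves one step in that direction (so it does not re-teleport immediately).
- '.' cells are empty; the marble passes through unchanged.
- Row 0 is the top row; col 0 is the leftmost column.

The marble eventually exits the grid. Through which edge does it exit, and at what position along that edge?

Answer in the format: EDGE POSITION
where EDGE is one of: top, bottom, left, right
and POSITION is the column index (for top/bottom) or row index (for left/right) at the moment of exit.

Answer: bottom 5

Derivation:
Step 1: enter (0,5), '.' pass, move down to (1,5)
Step 2: enter (1,5), '.' pass, move down to (2,5)
Step 3: enter (2,5), '.' pass, move down to (3,5)
Step 4: enter (3,5), '.' pass, move down to (4,5)
Step 5: enter (4,5), '.' pass, move down to (5,5)
Step 6: enter (5,5), '.' pass, move down to (6,5)
Step 7: enter (6,5), '.' pass, move down to (7,5)
Step 8: enter (7,5), '.' pass, move down to (8,5)
Step 9: enter (8,5), '.' pass, move down to (9,5)
Step 10: enter (9,5), '.' pass, move down to (10,5)
Step 11: at (10,5) — EXIT via bottom edge, pos 5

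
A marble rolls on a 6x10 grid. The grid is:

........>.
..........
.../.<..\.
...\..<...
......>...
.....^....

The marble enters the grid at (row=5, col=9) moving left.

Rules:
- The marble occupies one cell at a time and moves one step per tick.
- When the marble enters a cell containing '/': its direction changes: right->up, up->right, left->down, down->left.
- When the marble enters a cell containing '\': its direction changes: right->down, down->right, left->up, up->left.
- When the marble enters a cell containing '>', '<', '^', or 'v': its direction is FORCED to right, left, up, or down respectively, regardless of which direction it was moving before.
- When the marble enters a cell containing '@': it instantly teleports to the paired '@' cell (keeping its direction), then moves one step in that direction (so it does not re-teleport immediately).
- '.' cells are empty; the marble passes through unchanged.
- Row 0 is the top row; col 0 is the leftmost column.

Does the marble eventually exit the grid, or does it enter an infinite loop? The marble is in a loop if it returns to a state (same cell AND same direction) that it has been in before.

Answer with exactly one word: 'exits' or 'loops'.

Step 1: enter (5,9), '.' pass, move left to (5,8)
Step 2: enter (5,8), '.' pass, move left to (5,7)
Step 3: enter (5,7), '.' pass, move left to (5,6)
Step 4: enter (5,6), '.' pass, move left to (5,5)
Step 5: enter (5,5), '^' forces left->up, move up to (4,5)
Step 6: enter (4,5), '.' pass, move up to (3,5)
Step 7: enter (3,5), '.' pass, move up to (2,5)
Step 8: enter (2,5), '<' forces up->left, move left to (2,4)
Step 9: enter (2,4), '.' pass, move left to (2,3)
Step 10: enter (2,3), '/' deflects left->down, move down to (3,3)
Step 11: enter (3,3), '\' deflects down->right, move right to (3,4)
Step 12: enter (3,4), '.' pass, move right to (3,5)
Step 13: enter (3,5), '.' pass, move right to (3,6)
Step 14: enter (3,6), '<' forces right->left, move left to (3,5)
Step 15: enter (3,5), '.' pass, move left to (3,4)
Step 16: enter (3,4), '.' pass, move left to (3,3)
Step 17: enter (3,3), '\' deflects left->up, move up to (2,3)
Step 18: enter (2,3), '/' deflects up->right, move right to (2,4)
Step 19: enter (2,4), '.' pass, move right to (2,5)
Step 20: enter (2,5), '<' forces right->left, move left to (2,4)
Step 21: at (2,4) dir=left — LOOP DETECTED (seen before)

Answer: loops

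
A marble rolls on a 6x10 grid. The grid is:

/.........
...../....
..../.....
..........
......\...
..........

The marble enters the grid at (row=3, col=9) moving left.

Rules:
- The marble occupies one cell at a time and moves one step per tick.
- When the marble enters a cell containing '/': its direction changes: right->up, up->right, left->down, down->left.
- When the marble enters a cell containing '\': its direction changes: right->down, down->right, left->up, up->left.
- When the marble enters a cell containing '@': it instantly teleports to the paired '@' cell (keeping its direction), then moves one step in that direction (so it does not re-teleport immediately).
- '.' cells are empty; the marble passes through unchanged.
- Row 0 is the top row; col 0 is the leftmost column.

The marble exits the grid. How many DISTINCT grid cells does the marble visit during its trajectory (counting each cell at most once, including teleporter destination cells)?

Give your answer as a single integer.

Step 1: enter (3,9), '.' pass, move left to (3,8)
Step 2: enter (3,8), '.' pass, move left to (3,7)
Step 3: enter (3,7), '.' pass, move left to (3,6)
Step 4: enter (3,6), '.' pass, move left to (3,5)
Step 5: enter (3,5), '.' pass, move left to (3,4)
Step 6: enter (3,4), '.' pass, move left to (3,3)
Step 7: enter (3,3), '.' pass, move left to (3,2)
Step 8: enter (3,2), '.' pass, move left to (3,1)
Step 9: enter (3,1), '.' pass, move left to (3,0)
Step 10: enter (3,0), '.' pass, move left to (3,-1)
Step 11: at (3,-1) — EXIT via left edge, pos 3
Distinct cells visited: 10 (path length 10)

Answer: 10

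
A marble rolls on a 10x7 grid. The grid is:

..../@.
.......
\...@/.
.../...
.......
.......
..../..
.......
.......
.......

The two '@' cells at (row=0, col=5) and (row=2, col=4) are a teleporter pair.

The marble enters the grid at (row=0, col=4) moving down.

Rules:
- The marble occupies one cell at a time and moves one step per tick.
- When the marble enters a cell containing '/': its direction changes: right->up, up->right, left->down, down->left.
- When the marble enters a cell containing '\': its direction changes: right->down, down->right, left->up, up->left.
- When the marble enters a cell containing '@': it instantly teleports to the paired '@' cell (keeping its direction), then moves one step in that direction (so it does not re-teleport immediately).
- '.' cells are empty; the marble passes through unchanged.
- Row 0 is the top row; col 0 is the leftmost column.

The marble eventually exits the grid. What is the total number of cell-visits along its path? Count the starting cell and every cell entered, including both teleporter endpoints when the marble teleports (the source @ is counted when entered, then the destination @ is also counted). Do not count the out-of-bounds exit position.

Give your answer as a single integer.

Step 1: enter (0,4), '/' deflects down->left, move left to (0,3)
Step 2: enter (0,3), '.' pass, move left to (0,2)
Step 3: enter (0,2), '.' pass, move left to (0,1)
Step 4: enter (0,1), '.' pass, move left to (0,0)
Step 5: enter (0,0), '.' pass, move left to (0,-1)
Step 6: at (0,-1) — EXIT via left edge, pos 0
Path length (cell visits): 5

Answer: 5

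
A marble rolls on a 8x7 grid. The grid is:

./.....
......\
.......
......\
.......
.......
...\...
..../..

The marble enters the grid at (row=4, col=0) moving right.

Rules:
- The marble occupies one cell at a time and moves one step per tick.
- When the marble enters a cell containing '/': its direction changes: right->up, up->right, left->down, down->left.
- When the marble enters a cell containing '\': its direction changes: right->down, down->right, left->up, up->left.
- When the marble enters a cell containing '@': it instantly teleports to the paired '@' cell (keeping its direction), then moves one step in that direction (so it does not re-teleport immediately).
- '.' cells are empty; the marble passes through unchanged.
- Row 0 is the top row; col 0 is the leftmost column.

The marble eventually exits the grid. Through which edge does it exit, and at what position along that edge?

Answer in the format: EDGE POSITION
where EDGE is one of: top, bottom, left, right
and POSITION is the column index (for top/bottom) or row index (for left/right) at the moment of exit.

Answer: right 4

Derivation:
Step 1: enter (4,0), '.' pass, move right to (4,1)
Step 2: enter (4,1), '.' pass, move right to (4,2)
Step 3: enter (4,2), '.' pass, move right to (4,3)
Step 4: enter (4,3), '.' pass, move right to (4,4)
Step 5: enter (4,4), '.' pass, move right to (4,5)
Step 6: enter (4,5), '.' pass, move right to (4,6)
Step 7: enter (4,6), '.' pass, move right to (4,7)
Step 8: at (4,7) — EXIT via right edge, pos 4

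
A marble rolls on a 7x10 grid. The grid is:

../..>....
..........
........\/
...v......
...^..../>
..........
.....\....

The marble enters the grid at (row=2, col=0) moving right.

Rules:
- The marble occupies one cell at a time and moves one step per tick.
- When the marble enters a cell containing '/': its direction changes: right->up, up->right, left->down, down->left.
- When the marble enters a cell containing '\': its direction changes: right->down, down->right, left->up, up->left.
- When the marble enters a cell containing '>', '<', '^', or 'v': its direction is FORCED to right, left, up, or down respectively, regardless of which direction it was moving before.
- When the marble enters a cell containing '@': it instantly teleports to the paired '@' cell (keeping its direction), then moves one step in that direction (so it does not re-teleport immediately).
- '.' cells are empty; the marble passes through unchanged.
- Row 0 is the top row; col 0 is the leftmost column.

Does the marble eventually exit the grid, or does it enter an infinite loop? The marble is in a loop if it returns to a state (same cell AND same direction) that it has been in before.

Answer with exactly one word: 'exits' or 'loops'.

Answer: loops

Derivation:
Step 1: enter (2,0), '.' pass, move right to (2,1)
Step 2: enter (2,1), '.' pass, move right to (2,2)
Step 3: enter (2,2), '.' pass, move right to (2,3)
Step 4: enter (2,3), '.' pass, move right to (2,4)
Step 5: enter (2,4), '.' pass, move right to (2,5)
Step 6: enter (2,5), '.' pass, move right to (2,6)
Step 7: enter (2,6), '.' pass, move right to (2,7)
Step 8: enter (2,7), '.' pass, move right to (2,8)
Step 9: enter (2,8), '\' deflects right->down, move down to (3,8)
Step 10: enter (3,8), '.' pass, move down to (4,8)
Step 11: enter (4,8), '/' deflects down->left, move left to (4,7)
Step 12: enter (4,7), '.' pass, move left to (4,6)
Step 13: enter (4,6), '.' pass, move left to (4,5)
Step 14: enter (4,5), '.' pass, move left to (4,4)
Step 15: enter (4,4), '.' pass, move left to (4,3)
Step 16: enter (4,3), '^' forces left->up, move up to (3,3)
Step 17: enter (3,3), 'v' forces up->down, move down to (4,3)
Step 18: enter (4,3), '^' forces down->up, move up to (3,3)
Step 19: at (3,3) dir=up — LOOP DETECTED (seen before)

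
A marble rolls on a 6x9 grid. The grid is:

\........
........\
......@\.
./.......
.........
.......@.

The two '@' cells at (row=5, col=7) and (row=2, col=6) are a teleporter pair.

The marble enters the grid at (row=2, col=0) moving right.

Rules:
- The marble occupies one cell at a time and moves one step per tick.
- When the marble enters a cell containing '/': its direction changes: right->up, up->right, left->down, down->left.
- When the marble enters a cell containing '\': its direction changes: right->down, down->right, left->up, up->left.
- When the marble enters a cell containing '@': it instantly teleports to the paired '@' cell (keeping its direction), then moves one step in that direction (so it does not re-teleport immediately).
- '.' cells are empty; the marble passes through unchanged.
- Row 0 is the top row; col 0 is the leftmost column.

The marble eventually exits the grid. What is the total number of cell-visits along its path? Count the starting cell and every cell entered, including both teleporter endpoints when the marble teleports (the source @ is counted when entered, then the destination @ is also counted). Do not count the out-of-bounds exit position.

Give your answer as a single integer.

Answer: 9

Derivation:
Step 1: enter (2,0), '.' pass, move right to (2,1)
Step 2: enter (2,1), '.' pass, move right to (2,2)
Step 3: enter (2,2), '.' pass, move right to (2,3)
Step 4: enter (2,3), '.' pass, move right to (2,4)
Step 5: enter (2,4), '.' pass, move right to (2,5)
Step 6: enter (2,5), '.' pass, move right to (2,6)
Step 7: enter (2,6), '@' teleport (2,6)->(5,7), also enter (5,7), move right to (5,8)
Step 8: enter (5,8), '.' pass, move right to (5,9)
Step 9: at (5,9) — EXIT via right edge, pos 5
Path length (cell visits): 9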